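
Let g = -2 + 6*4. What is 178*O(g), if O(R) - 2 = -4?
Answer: -356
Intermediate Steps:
g = 22 (g = -2 + 24 = 22)
O(R) = -2 (O(R) = 2 - 4 = -2)
178*O(g) = 178*(-2) = -356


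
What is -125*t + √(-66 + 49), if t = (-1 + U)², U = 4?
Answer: -1125 + I*√17 ≈ -1125.0 + 4.1231*I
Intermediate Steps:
t = 9 (t = (-1 + 4)² = 3² = 9)
-125*t + √(-66 + 49) = -125*9 + √(-66 + 49) = -1125 + √(-17) = -1125 + I*√17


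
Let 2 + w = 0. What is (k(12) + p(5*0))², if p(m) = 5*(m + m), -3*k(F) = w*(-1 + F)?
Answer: 484/9 ≈ 53.778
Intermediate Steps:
w = -2 (w = -2 + 0 = -2)
k(F) = -⅔ + 2*F/3 (k(F) = -(-2)*(-1 + F)/3 = -(2 - 2*F)/3 = -⅔ + 2*F/3)
p(m) = 10*m (p(m) = 5*(2*m) = 10*m)
(k(12) + p(5*0))² = ((-⅔ + (⅔)*12) + 10*(5*0))² = ((-⅔ + 8) + 10*0)² = (22/3 + 0)² = (22/3)² = 484/9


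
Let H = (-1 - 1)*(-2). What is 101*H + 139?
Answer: 543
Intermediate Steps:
H = 4 (H = -2*(-2) = 4)
101*H + 139 = 101*4 + 139 = 404 + 139 = 543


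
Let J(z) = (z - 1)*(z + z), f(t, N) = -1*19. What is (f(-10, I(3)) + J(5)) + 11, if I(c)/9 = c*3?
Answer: 32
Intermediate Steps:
I(c) = 27*c (I(c) = 9*(c*3) = 9*(3*c) = 27*c)
f(t, N) = -19
J(z) = 2*z*(-1 + z) (J(z) = (-1 + z)*(2*z) = 2*z*(-1 + z))
(f(-10, I(3)) + J(5)) + 11 = (-19 + 2*5*(-1 + 5)) + 11 = (-19 + 2*5*4) + 11 = (-19 + 40) + 11 = 21 + 11 = 32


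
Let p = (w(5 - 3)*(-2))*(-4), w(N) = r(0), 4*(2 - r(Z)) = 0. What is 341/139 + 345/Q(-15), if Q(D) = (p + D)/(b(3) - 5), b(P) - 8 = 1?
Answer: 192161/139 ≈ 1382.5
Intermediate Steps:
r(Z) = 2 (r(Z) = 2 - ¼*0 = 2 + 0 = 2)
b(P) = 9 (b(P) = 8 + 1 = 9)
w(N) = 2
p = 16 (p = (2*(-2))*(-4) = -4*(-4) = 16)
Q(D) = 4 + D/4 (Q(D) = (16 + D)/(9 - 5) = (16 + D)/4 = (16 + D)*(¼) = 4 + D/4)
341/139 + 345/Q(-15) = 341/139 + 345/(4 + (¼)*(-15)) = 341*(1/139) + 345/(4 - 15/4) = 341/139 + 345/(¼) = 341/139 + 345*4 = 341/139 + 1380 = 192161/139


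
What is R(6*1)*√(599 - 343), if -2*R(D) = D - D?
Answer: 0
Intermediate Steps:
R(D) = 0 (R(D) = -(D - D)/2 = -½*0 = 0)
R(6*1)*√(599 - 343) = 0*√(599 - 343) = 0*√256 = 0*16 = 0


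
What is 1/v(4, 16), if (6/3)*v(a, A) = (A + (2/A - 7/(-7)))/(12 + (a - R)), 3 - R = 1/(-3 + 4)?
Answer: 224/137 ≈ 1.6350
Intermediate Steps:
R = 2 (R = 3 - 1/(-3 + 4) = 3 - 1/1 = 3 - 1*1 = 3 - 1 = 2)
v(a, A) = (1 + A + 2/A)/(2*(10 + a)) (v(a, A) = ((A + (2/A - 7/(-7)))/(12 + (a - 1*2)))/2 = ((A + (2/A - 7*(-⅐)))/(12 + (a - 2)))/2 = ((A + (2/A + 1))/(12 + (-2 + a)))/2 = ((A + (1 + 2/A))/(10 + a))/2 = ((1 + A + 2/A)/(10 + a))/2 = (1 + A + 2/A)/(2*(10 + a)))
1/v(4, 16) = 1/((½)*(2 + 16 + 16²)/(16*(10 + 4))) = 1/((½)*(1/16)*(2 + 16 + 256)/14) = 1/((½)*(1/16)*(1/14)*274) = 1/(137/224) = 224/137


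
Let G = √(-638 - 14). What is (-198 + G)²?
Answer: 38552 - 792*I*√163 ≈ 38552.0 - 10112.0*I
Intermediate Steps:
G = 2*I*√163 (G = √(-652) = 2*I*√163 ≈ 25.534*I)
(-198 + G)² = (-198 + 2*I*√163)²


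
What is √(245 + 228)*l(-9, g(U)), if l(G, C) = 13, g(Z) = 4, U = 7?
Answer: 13*√473 ≈ 282.73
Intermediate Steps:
√(245 + 228)*l(-9, g(U)) = √(245 + 228)*13 = √473*13 = 13*√473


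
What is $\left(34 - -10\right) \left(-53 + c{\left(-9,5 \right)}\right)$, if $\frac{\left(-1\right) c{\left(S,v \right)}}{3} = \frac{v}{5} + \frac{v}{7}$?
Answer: $- \frac{17908}{7} \approx -2558.3$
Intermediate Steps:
$c{\left(S,v \right)} = - \frac{36 v}{35}$ ($c{\left(S,v \right)} = - 3 \left(\frac{v}{5} + \frac{v}{7}\right) = - 3 \frac{12 v}{35} = - \frac{36 v}{35}$)
$\left(34 - -10\right) \left(-53 + c{\left(-9,5 \right)}\right) = \left(34 - -10\right) \left(-53 - \frac{36}{7}\right) = \left(34 + 10\right) \left(-53 - \frac{36}{7}\right) = 44 \left(- \frac{407}{7}\right) = - \frac{17908}{7}$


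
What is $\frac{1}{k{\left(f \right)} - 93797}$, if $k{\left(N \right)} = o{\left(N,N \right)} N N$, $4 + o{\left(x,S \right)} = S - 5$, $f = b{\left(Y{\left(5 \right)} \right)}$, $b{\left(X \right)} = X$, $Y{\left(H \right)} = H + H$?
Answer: $- \frac{1}{93697} \approx -1.0673 \cdot 10^{-5}$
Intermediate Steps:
$Y{\left(H \right)} = 2 H$
$f = 10$ ($f = 2 \cdot 5 = 10$)
$o{\left(x,S \right)} = -9 + S$ ($o{\left(x,S \right)} = -4 + \left(S - 5\right) = -4 + \left(-5 + S\right) = -9 + S$)
$k{\left(N \right)} = N^{2} \left(-9 + N\right)$ ($k{\left(N \right)} = \left(-9 + N\right) N N = N \left(-9 + N\right) N = N^{2} \left(-9 + N\right)$)
$\frac{1}{k{\left(f \right)} - 93797} = \frac{1}{10^{2} \left(-9 + 10\right) - 93797} = \frac{1}{100 \cdot 1 - 93797} = \frac{1}{100 - 93797} = \frac{1}{-93697} = - \frac{1}{93697}$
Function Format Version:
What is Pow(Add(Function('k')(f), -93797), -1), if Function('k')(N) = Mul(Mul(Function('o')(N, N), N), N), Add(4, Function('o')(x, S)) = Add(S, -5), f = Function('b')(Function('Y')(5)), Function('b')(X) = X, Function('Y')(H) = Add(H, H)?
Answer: Rational(-1, 93697) ≈ -1.0673e-5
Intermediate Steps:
Function('Y')(H) = Mul(2, H)
f = 10 (f = Mul(2, 5) = 10)
Function('o')(x, S) = Add(-9, S) (Function('o')(x, S) = Add(-4, Add(S, -5)) = Add(-4, Add(-5, S)) = Add(-9, S))
Function('k')(N) = Mul(Pow(N, 2), Add(-9, N)) (Function('k')(N) = Mul(Mul(Add(-9, N), N), N) = Mul(Mul(N, Add(-9, N)), N) = Mul(Pow(N, 2), Add(-9, N)))
Pow(Add(Function('k')(f), -93797), -1) = Pow(Add(Mul(Pow(10, 2), Add(-9, 10)), -93797), -1) = Pow(Add(Mul(100, 1), -93797), -1) = Pow(Add(100, -93797), -1) = Pow(-93697, -1) = Rational(-1, 93697)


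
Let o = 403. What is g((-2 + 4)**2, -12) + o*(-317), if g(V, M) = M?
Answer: -127763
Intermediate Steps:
g((-2 + 4)**2, -12) + o*(-317) = -12 + 403*(-317) = -12 - 127751 = -127763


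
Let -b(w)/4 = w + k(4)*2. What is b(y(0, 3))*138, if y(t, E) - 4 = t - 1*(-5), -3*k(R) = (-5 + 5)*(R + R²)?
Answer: -4968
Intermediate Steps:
k(R) = 0 (k(R) = -(-5 + 5)*(R + R²)/3 = -0*(R + R²) = -⅓*0 = 0)
y(t, E) = 9 + t (y(t, E) = 4 + (t - 1*(-5)) = 4 + (t + 5) = 4 + (5 + t) = 9 + t)
b(w) = -4*w (b(w) = -4*(w + 0*2) = -4*(w + 0) = -4*w)
b(y(0, 3))*138 = -4*(9 + 0)*138 = -4*9*138 = -36*138 = -4968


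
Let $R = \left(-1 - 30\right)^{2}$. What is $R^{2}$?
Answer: $923521$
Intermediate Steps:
$R = 961$ ($R = \left(-1 - 30\right)^{2} = \left(-31\right)^{2} = 961$)
$R^{2} = 961^{2} = 923521$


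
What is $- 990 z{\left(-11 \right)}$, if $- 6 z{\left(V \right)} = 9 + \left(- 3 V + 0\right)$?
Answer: $6930$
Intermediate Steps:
$z{\left(V \right)} = - \frac{3}{2} + \frac{V}{2}$ ($z{\left(V \right)} = - \frac{9 + \left(- 3 V + 0\right)}{6} = - \frac{9 - 3 V}{6} = - \frac{3}{2} + \frac{V}{2}$)
$- 990 z{\left(-11 \right)} = - 990 \left(- \frac{3}{2} + \frac{1}{2} \left(-11\right)\right) = - 990 \left(- \frac{3}{2} - \frac{11}{2}\right) = \left(-990\right) \left(-7\right) = 6930$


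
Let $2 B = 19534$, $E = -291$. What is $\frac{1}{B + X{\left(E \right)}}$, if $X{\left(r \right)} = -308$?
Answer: $\frac{1}{9459} \approx 0.00010572$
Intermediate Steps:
$B = 9767$ ($B = \frac{1}{2} \cdot 19534 = 9767$)
$\frac{1}{B + X{\left(E \right)}} = \frac{1}{9767 - 308} = \frac{1}{9459}$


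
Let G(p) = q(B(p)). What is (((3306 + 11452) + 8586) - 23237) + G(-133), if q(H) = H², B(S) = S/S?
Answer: 108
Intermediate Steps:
B(S) = 1
G(p) = 1 (G(p) = 1² = 1)
(((3306 + 11452) + 8586) - 23237) + G(-133) = (((3306 + 11452) + 8586) - 23237) + 1 = ((14758 + 8586) - 23237) + 1 = (23344 - 23237) + 1 = 107 + 1 = 108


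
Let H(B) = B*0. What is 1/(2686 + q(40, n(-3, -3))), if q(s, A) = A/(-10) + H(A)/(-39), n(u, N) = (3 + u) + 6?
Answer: 5/13427 ≈ 0.00037238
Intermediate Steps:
n(u, N) = 9 + u
H(B) = 0
q(s, A) = -A/10 (q(s, A) = A/(-10) + 0/(-39) = A*(-⅒) + 0*(-1/39) = -A/10 + 0 = -A/10)
1/(2686 + q(40, n(-3, -3))) = 1/(2686 - (9 - 3)/10) = 1/(2686 - ⅒*6) = 1/(2686 - ⅗) = 1/(13427/5) = 5/13427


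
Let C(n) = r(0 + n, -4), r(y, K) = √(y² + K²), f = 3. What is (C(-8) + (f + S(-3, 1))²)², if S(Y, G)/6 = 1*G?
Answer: 6641 + 648*√5 ≈ 8090.0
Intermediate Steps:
S(Y, G) = 6*G (S(Y, G) = 6*(1*G) = 6*G)
r(y, K) = √(K² + y²)
C(n) = √(16 + n²) (C(n) = √((-4)² + (0 + n)²) = √(16 + n²))
(C(-8) + (f + S(-3, 1))²)² = (√(16 + (-8)²) + (3 + 6*1)²)² = (√(16 + 64) + (3 + 6)²)² = (√80 + 9²)² = (4*√5 + 81)² = (81 + 4*√5)²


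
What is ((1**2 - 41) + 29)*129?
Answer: -1419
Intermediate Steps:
((1**2 - 41) + 29)*129 = ((1 - 41) + 29)*129 = (-40 + 29)*129 = -11*129 = -1419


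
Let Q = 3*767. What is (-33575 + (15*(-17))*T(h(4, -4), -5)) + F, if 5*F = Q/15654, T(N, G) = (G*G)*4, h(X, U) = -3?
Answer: -1541265983/26090 ≈ -59075.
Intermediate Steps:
Q = 2301
T(N, G) = 4*G² (T(N, G) = G²*4 = 4*G²)
F = 767/26090 (F = (2301/15654)/5 = (2301*(1/15654))/5 = (⅕)*(767/5218) = 767/26090 ≈ 0.029398)
(-33575 + (15*(-17))*T(h(4, -4), -5)) + F = (-33575 + (15*(-17))*(4*(-5)²)) + 767/26090 = (-33575 - 1020*25) + 767/26090 = (-33575 - 255*100) + 767/26090 = (-33575 - 25500) + 767/26090 = -59075 + 767/26090 = -1541265983/26090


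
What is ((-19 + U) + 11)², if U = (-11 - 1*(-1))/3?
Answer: 1156/9 ≈ 128.44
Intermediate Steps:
U = -10/3 (U = (-11 + 1)*(⅓) = -10*⅓ = -10/3 ≈ -3.3333)
((-19 + U) + 11)² = ((-19 - 10/3) + 11)² = (-67/3 + 11)² = (-34/3)² = 1156/9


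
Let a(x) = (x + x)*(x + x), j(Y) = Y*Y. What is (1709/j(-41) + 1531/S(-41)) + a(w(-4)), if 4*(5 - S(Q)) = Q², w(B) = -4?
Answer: 171241229/2792141 ≈ 61.330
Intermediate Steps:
j(Y) = Y²
S(Q) = 5 - Q²/4
a(x) = 4*x² (a(x) = (2*x)*(2*x) = 4*x²)
(1709/j(-41) + 1531/S(-41)) + a(w(-4)) = (1709/((-41)²) + 1531/(5 - ¼*(-41)²)) + 4*(-4)² = (1709/1681 + 1531/(5 - ¼*1681)) + 4*16 = (1709*(1/1681) + 1531/(5 - 1681/4)) + 64 = (1709/1681 + 1531/(-1661/4)) + 64 = (1709/1681 + 1531*(-4/1661)) + 64 = (1709/1681 - 6124/1661) + 64 = -7455795/2792141 + 64 = 171241229/2792141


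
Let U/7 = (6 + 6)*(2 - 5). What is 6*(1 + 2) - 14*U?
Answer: 3546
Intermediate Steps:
U = -252 (U = 7*((6 + 6)*(2 - 5)) = 7*(12*(-3)) = 7*(-36) = -252)
6*(1 + 2) - 14*U = 6*(1 + 2) - 14*(-252) = 6*3 + 3528 = 18 + 3528 = 3546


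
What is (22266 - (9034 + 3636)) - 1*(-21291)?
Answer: 30887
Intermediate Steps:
(22266 - (9034 + 3636)) - 1*(-21291) = (22266 - 1*12670) + 21291 = (22266 - 12670) + 21291 = 9596 + 21291 = 30887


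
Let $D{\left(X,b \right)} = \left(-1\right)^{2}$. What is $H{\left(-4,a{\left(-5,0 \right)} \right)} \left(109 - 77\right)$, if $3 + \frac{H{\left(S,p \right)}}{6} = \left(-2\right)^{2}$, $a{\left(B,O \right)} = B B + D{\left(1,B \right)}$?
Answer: $192$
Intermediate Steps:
$D{\left(X,b \right)} = 1$
$a{\left(B,O \right)} = 1 + B^{2}$ ($a{\left(B,O \right)} = B B + 1 = B^{2} + 1 = 1 + B^{2}$)
$H{\left(S,p \right)} = 6$ ($H{\left(S,p \right)} = -18 + 6 \left(-2\right)^{2} = -18 + 6 \cdot 4 = -18 + 24 = 6$)
$H{\left(-4,a{\left(-5,0 \right)} \right)} \left(109 - 77\right) = 6 \left(109 - 77\right) = 6 \cdot 32 = 192$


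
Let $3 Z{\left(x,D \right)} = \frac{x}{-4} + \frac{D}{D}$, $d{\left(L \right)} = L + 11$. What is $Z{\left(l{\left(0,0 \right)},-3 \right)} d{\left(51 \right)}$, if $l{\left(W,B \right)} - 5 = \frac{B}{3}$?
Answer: $- \frac{31}{6} \approx -5.1667$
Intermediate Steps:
$d{\left(L \right)} = 11 + L$
$l{\left(W,B \right)} = 5 + \frac{B}{3}$
$Z{\left(x,D \right)} = \frac{1}{3} - \frac{x}{12}$ ($Z{\left(x,D \right)} = \frac{\frac{x}{-4} + \frac{D}{D}}{3} = \frac{x \left(- \frac{1}{4}\right) + 1}{3} = \frac{- \frac{x}{4} + 1}{3} = \frac{1 - \frac{x}{4}}{3} = \frac{1}{3} - \frac{x}{12}$)
$Z{\left(l{\left(0,0 \right)},-3 \right)} d{\left(51 \right)} = \left(\frac{1}{3} - \frac{5 + \frac{1}{3} \cdot 0}{12}\right) \left(11 + 51\right) = \left(\frac{1}{3} - \frac{5 + 0}{12}\right) 62 = \left(\frac{1}{3} - \frac{5}{12}\right) 62 = \left(- \frac{1}{12}\right) 62 = - \frac{31}{6}$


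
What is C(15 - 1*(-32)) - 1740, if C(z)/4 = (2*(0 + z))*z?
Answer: 15932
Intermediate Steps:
C(z) = 8*z² (C(z) = 4*((2*(0 + z))*z) = 4*((2*z)*z) = 4*(2*z²) = 8*z²)
C(15 - 1*(-32)) - 1740 = 8*(15 - 1*(-32))² - 1740 = 8*(15 + 32)² - 1740 = 8*47² - 1740 = 8*2209 - 1740 = 17672 - 1740 = 15932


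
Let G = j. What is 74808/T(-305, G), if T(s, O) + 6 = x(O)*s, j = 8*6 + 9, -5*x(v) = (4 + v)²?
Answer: 74808/226975 ≈ 0.32959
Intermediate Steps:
x(v) = -(4 + v)²/5
j = 57 (j = 48 + 9 = 57)
G = 57
T(s, O) = -6 - s*(4 + O)²/5 (T(s, O) = -6 + (-(4 + O)²/5)*s = -6 - s*(4 + O)²/5)
74808/T(-305, G) = 74808/(-6 - ⅕*(-305)*(4 + 57)²) = 74808/(-6 - ⅕*(-305)*61²) = 74808/(-6 - ⅕*(-305)*3721) = 74808/(-6 + 226981) = 74808/226975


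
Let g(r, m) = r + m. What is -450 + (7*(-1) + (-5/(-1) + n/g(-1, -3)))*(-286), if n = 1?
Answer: 387/2 ≈ 193.50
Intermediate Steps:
g(r, m) = m + r
-450 + (7*(-1) + (-5/(-1) + n/g(-1, -3)))*(-286) = -450 + (7*(-1) + (-5/(-1) + 1/(-3 - 1)))*(-286) = -450 + (-7 + (-5*(-1) + 1/(-4)))*(-286) = -450 + (-7 + (5 + 1*(-¼)))*(-286) = -450 + (-7 + (5 - ¼))*(-286) = -450 + (-7 + 19/4)*(-286) = -450 - 9/4*(-286) = -450 + 1287/2 = 387/2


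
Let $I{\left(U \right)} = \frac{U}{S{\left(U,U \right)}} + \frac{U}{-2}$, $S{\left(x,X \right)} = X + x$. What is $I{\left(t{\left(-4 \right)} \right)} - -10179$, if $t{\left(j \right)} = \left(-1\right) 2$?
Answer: $\frac{20361}{2} \approx 10181.0$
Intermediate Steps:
$t{\left(j \right)} = -2$
$I{\left(U \right)} = \frac{1}{2} - \frac{U}{2}$ ($I{\left(U \right)} = \frac{U}{U + U} + \frac{U}{-2} = \frac{U}{2 U} + U \left(- \frac{1}{2}\right) = U \frac{1}{2 U} - \frac{U}{2} = \frac{1}{2} - \frac{U}{2}$)
$I{\left(t{\left(-4 \right)} \right)} - -10179 = \left(\frac{1}{2} - -1\right) - -10179 = \left(\frac{1}{2} + 1\right) + 10179 = \frac{3}{2} + 10179 = \frac{20361}{2}$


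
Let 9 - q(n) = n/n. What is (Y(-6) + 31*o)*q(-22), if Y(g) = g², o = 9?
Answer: 2520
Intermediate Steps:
q(n) = 8 (q(n) = 9 - n/n = 9 - 1*1 = 9 - 1 = 8)
(Y(-6) + 31*o)*q(-22) = ((-6)² + 31*9)*8 = (36 + 279)*8 = 315*8 = 2520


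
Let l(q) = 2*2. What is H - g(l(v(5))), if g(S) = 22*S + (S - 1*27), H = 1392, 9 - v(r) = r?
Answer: 1327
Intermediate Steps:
v(r) = 9 - r
l(q) = 4
g(S) = -27 + 23*S (g(S) = 22*S + (S - 27) = 22*S + (-27 + S) = -27 + 23*S)
H - g(l(v(5))) = 1392 - (-27 + 23*4) = 1392 - (-27 + 92) = 1392 - 1*65 = 1392 - 65 = 1327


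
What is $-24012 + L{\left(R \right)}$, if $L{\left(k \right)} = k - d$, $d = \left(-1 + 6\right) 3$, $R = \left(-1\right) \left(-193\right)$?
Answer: $-23834$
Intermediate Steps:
$R = 193$
$d = 15$ ($d = 5 \cdot 3 = 15$)
$L{\left(k \right)} = -15 + k$ ($L{\left(k \right)} = k - 15 = -15 + k$)
$-24012 + L{\left(R \right)} = -24012 + \left(-15 + 193\right) = -24012 + 178 = -23834$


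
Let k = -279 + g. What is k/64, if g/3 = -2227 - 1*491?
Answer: -8433/64 ≈ -131.77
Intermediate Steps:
g = -8154 (g = 3*(-2227 - 1*491) = 3*(-2227 - 491) = 3*(-2718) = -8154)
k = -8433 (k = -279 - 8154 = -8433)
k/64 = -8433/64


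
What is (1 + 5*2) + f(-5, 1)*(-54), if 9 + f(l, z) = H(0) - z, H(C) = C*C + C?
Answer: 551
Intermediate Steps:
H(C) = C + C**2 (H(C) = C**2 + C = C + C**2)
f(l, z) = -9 - z (f(l, z) = -9 + (0*(1 + 0) - z) = -9 + (0*1 - z) = -9 + (0 - z) = -9 - z)
(1 + 5*2) + f(-5, 1)*(-54) = (1 + 5*2) + (-9 - 1*1)*(-54) = (1 + 10) + (-9 - 1)*(-54) = 11 - 10*(-54) = 11 + 540 = 551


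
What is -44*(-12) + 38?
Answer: 566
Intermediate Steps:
-44*(-12) + 38 = 528 + 38 = 566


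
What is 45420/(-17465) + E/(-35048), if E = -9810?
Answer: -142054851/61211332 ≈ -2.3207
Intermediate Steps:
45420/(-17465) + E/(-35048) = 45420/(-17465) - 9810/(-35048) = 45420*(-1/17465) - 9810*(-1/35048) = -9084/3493 + 4905/17524 = -142054851/61211332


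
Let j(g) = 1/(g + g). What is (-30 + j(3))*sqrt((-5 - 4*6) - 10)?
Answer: -179*I*sqrt(39)/6 ≈ -186.31*I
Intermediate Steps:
j(g) = 1/(2*g)
(-30 + j(3))*sqrt((-5 - 4*6) - 10) = (-30 + (1/2)/3)*sqrt((-5 - 4*6) - 10) = (-30 + (1/2)*(1/3))*sqrt((-5 - 24) - 10) = (-30 + 1/6)*sqrt(-29 - 10) = -179*I*sqrt(39)/6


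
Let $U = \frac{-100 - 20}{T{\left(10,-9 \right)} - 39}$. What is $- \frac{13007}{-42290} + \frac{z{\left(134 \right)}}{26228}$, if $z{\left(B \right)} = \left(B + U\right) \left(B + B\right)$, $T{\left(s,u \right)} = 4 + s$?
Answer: $\frac{478566983}{277295530} \approx 1.7258$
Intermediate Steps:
$U = \frac{24}{5}$ ($U = \frac{-100 - 20}{\left(4 + 10\right) - 39} = - \frac{120}{14 - 39} = - \frac{120}{-25} = \left(-120\right) \left(- \frac{1}{25}\right) = \frac{24}{5} \approx 4.8$)
$z{\left(B \right)} = 2 B \left(\frac{24}{5} + B\right)$ ($z{\left(B \right)} = \left(B + \frac{24}{5}\right) \left(B + B\right) = \left(\frac{24}{5} + B\right) 2 B = 2 B \left(\frac{24}{5} + B\right)$)
$- \frac{13007}{-42290} + \frac{z{\left(134 \right)}}{26228} = - \frac{13007}{-42290} + \frac{\frac{2}{5} \cdot 134 \left(24 + 5 \cdot 134\right)}{26228} = \left(-13007\right) \left(- \frac{1}{42290}\right) + \frac{2}{5} \cdot 134 \left(24 + 670\right) \frac{1}{26228} = \frac{13007}{42290} + \frac{2}{5} \cdot 134 \cdot 694 \cdot \frac{1}{26228} = \frac{13007}{42290} + \frac{185992}{5} \cdot \frac{1}{26228} = \frac{13007}{42290} + \frac{46498}{32785} = \frac{478566983}{277295530}$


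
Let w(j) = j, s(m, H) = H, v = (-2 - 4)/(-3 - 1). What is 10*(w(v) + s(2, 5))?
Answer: 65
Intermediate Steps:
v = 3/2 (v = -6/(-4) = -6*(-1/4) = 3/2 ≈ 1.5000)
10*(w(v) + s(2, 5)) = 10*(3/2 + 5) = 10*(13/2) = 65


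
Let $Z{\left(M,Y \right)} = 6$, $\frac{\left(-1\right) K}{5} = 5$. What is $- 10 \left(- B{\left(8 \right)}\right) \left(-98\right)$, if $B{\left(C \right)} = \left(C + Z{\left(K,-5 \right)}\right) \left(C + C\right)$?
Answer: $-219520$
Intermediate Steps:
$K = -25$ ($K = \left(-5\right) 5 = -25$)
$B{\left(C \right)} = 2 C \left(6 + C\right)$ ($B{\left(C \right)} = \left(C + 6\right) \left(C + C\right) = \left(6 + C\right) 2 C = 2 C \left(6 + C\right)$)
$- 10 \left(- B{\left(8 \right)}\right) \left(-98\right) = - 10 \left(- 2 \cdot 8 \left(6 + 8\right)\right) \left(-98\right) = - 10 \left(- 2 \cdot 8 \cdot 14\right) \left(-98\right) = - 10 \left(\left(-1\right) 224\right) \left(-98\right) = \left(-10\right) \left(-224\right) \left(-98\right) = 2240 \left(-98\right) = -219520$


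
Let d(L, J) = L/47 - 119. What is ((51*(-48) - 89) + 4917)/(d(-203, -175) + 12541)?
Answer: 111860/583631 ≈ 0.19166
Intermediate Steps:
d(L, J) = -119 + L/47 (d(L, J) = L/47 - 119 = -119 + L/47)
((51*(-48) - 89) + 4917)/(d(-203, -175) + 12541) = ((51*(-48) - 89) + 4917)/((-119 + (1/47)*(-203)) + 12541) = ((-2448 - 89) + 4917)/((-119 - 203/47) + 12541) = (-2537 + 4917)/(-5796/47 + 12541) = 2380/(583631/47) = 2380*(47/583631) = 111860/583631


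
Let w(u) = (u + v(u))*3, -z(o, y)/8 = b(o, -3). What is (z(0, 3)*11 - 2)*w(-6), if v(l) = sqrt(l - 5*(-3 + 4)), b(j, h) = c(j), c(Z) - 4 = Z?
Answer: 6372 - 1062*I*sqrt(11) ≈ 6372.0 - 3522.3*I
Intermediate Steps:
c(Z) = 4 + Z
b(j, h) = 4 + j
v(l) = sqrt(-5 + l) (v(l) = sqrt(l - 5*1) = sqrt(l - 5) = sqrt(-5 + l))
z(o, y) = -32 - 8*o (z(o, y) = -8*(4 + o) = -32 - 8*o)
w(u) = 3*u + 3*sqrt(-5 + u) (w(u) = (u + sqrt(-5 + u))*3 = 3*u + 3*sqrt(-5 + u))
(z(0, 3)*11 - 2)*w(-6) = ((-32 - 8*0)*11 - 2)*(3*(-6) + 3*sqrt(-5 - 6)) = ((-32 + 0)*11 - 2)*(-18 + 3*sqrt(-11)) = (-32*11 - 2)*(-18 + 3*(I*sqrt(11))) = (-352 - 2)*(-18 + 3*I*sqrt(11)) = -354*(-18 + 3*I*sqrt(11)) = 6372 - 1062*I*sqrt(11)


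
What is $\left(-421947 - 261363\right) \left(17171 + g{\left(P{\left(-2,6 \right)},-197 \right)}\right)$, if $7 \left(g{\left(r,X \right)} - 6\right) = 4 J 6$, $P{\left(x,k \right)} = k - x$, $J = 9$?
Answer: $- \frac{82308106050}{7} \approx -1.1758 \cdot 10^{10}$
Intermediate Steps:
$g{\left(r,X \right)} = \frac{258}{7}$ ($g{\left(r,X \right)} = 6 + \frac{4 \cdot 9 \cdot 6}{7} = 6 + \frac{36 \cdot 6}{7} = 6 + \frac{1}{7} \cdot 216 = 6 + \frac{216}{7} = \frac{258}{7}$)
$\left(-421947 - 261363\right) \left(17171 + g{\left(P{\left(-2,6 \right)},-197 \right)}\right) = \left(-421947 - 261363\right) \left(17171 + \frac{258}{7}\right) = \left(-683310\right) \frac{120455}{7} = - \frac{82308106050}{7}$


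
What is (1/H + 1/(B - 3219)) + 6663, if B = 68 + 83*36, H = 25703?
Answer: 27915205967/4189589 ≈ 6663.0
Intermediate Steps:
B = 3056 (B = 68 + 2988 = 3056)
(1/H + 1/(B - 3219)) + 6663 = (1/25703 + 1/(3056 - 3219)) + 6663 = (1/25703 + 1/(-163)) + 6663 = (1/25703 - 1/163) + 6663 = -25540/4189589 + 6663 = 27915205967/4189589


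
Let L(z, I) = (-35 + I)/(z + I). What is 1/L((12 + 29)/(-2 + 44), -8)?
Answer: 295/1806 ≈ 0.16334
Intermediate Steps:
L(z, I) = (-35 + I)/(I + z)
1/L((12 + 29)/(-2 + 44), -8) = 1/((-35 - 8)/(-8 + (12 + 29)/(-2 + 44))) = 1/(-43/(-8 + 41/42)) = 1/(-43/(-295/42)) = 1/(-42/295*(-43)) = 1/(1806/295) = 295/1806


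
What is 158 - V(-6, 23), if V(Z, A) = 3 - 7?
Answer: 162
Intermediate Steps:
V(Z, A) = -4
158 - V(-6, 23) = 158 - 1*(-4) = 158 + 4 = 162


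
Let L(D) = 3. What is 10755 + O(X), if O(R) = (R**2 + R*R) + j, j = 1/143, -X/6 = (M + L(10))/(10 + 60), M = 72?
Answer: 75939484/7007 ≈ 10838.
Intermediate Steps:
X = -45/7 (X = -6*(72 + 3)/(10 + 60) = -450/70 = -6*15/14 = -45/7 ≈ -6.4286)
j = 1/143 ≈ 0.0069930
O(R) = 1/143 + 2*R**2 (O(R) = (R**2 + R*R) + 1/143 = (R**2 + R**2) + 1/143 = 2*R**2 + 1/143 = 1/143 + 2*R**2)
10755 + O(X) = 10755 + (1/143 + 2*(-45/7)**2) = 10755 + (1/143 + 2*(2025/49)) = 10755 + (1/143 + 4050/49) = 10755 + 579199/7007 = 75939484/7007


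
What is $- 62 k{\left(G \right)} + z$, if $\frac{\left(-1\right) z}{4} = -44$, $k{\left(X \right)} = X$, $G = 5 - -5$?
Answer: $-444$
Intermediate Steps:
$G = 10$ ($G = 5 + 5 = 10$)
$z = 176$ ($z = \left(-4\right) \left(-44\right) = 176$)
$- 62 k{\left(G \right)} + z = \left(-62\right) 10 + 176 = -620 + 176 = -444$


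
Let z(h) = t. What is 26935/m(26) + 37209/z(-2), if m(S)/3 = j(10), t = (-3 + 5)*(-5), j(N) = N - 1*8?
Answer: 11524/15 ≈ 768.27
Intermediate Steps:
j(N) = -8 + N (j(N) = N - 8 = -8 + N)
t = -10 (t = 2*(-5) = -10)
z(h) = -10
m(S) = 6 (m(S) = 3*(-8 + 10) = 3*2 = 6)
26935/m(26) + 37209/z(-2) = 26935/6 + 37209/(-10) = 26935*(⅙) + 37209*(-⅒) = 26935/6 - 37209/10 = 11524/15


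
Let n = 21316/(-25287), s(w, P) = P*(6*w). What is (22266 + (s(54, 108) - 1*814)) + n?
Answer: 1427278112/25287 ≈ 56443.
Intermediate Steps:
s(w, P) = 6*P*w
n = -21316/25287 (n = 21316*(-1/25287) = -21316/25287 ≈ -0.84296)
(22266 + (s(54, 108) - 1*814)) + n = (22266 + (6*108*54 - 1*814)) - 21316/25287 = (22266 + (34992 - 814)) - 21316/25287 = (22266 + 34178) - 21316/25287 = 56444 - 21316/25287 = 1427278112/25287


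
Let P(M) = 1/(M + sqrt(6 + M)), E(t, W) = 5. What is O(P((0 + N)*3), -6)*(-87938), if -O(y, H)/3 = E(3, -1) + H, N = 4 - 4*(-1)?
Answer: -263814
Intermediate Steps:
N = 8 (N = 4 + 4 = 8)
O(y, H) = -15 - 3*H (O(y, H) = -3*(5 + H) = -15 - 3*H)
O(P((0 + N)*3), -6)*(-87938) = (-15 - 3*(-6))*(-87938) = (-15 + 18)*(-87938) = 3*(-87938) = -263814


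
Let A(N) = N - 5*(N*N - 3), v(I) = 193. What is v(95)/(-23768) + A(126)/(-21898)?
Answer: 939563119/260235832 ≈ 3.6104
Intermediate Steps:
A(N) = 15 + N - 5*N² (A(N) = N - 5*(N² - 3) = N - 5*(-3 + N²) = N + (15 - 5*N²) = 15 + N - 5*N²)
v(95)/(-23768) + A(126)/(-21898) = 193/(-23768) + (15 + 126 - 5*126²)/(-21898) = 193*(-1/23768) + (15 + 126 - 5*15876)*(-1/21898) = -193/23768 + (15 + 126 - 79380)*(-1/21898) = -193/23768 - 79239*(-1/21898) = -193/23768 + 79239/21898 = 939563119/260235832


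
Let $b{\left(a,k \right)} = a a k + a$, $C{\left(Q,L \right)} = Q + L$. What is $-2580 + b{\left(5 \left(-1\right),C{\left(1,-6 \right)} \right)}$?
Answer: $-2710$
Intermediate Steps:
$C{\left(Q,L \right)} = L + Q$
$b{\left(a,k \right)} = a + k a^{2}$ ($b{\left(a,k \right)} = a^{2} k + a = k a^{2} + a = a + k a^{2}$)
$-2580 + b{\left(5 \left(-1\right),C{\left(1,-6 \right)} \right)} = -2580 + 5 \left(-1\right) \left(1 + 5 \left(-1\right) \left(-6 + 1\right)\right) = -2580 - 5 \left(1 - -25\right) = -2580 - 5 \left(1 + 25\right) = -2580 - 130 = -2710$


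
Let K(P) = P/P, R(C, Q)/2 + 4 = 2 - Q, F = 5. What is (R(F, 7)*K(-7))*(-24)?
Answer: 432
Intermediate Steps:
R(C, Q) = -4 - 2*Q (R(C, Q) = -8 + 2*(2 - Q) = -8 + (4 - 2*Q) = -4 - 2*Q)
K(P) = 1
(R(F, 7)*K(-7))*(-24) = ((-4 - 2*7)*1)*(-24) = ((-4 - 14)*1)*(-24) = -18*1*(-24) = -18*(-24) = 432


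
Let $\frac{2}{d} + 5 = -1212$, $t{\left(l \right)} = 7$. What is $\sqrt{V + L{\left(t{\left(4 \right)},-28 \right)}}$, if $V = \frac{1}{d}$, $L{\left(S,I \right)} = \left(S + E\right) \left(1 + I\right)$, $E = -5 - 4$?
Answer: $\frac{i \sqrt{2218}}{2} \approx 23.548 i$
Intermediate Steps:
$E = -9$ ($E = -5 - 4 = -9$)
$d = - \frac{2}{1217}$ ($d = \frac{2}{-5 - 1212} = \frac{2}{-1217} = 2 \left(- \frac{1}{1217}\right) = - \frac{2}{1217} \approx -0.0016434$)
$L{\left(S,I \right)} = \left(1 + I\right) \left(-9 + S\right)$ ($L{\left(S,I \right)} = \left(S - 9\right) \left(1 + I\right) = \left(-9 + S\right) \left(1 + I\right) = \left(1 + I\right) \left(-9 + S\right)$)
$V = - \frac{1217}{2}$ ($V = \frac{1}{- \frac{2}{1217}} = - \frac{1217}{2} \approx -608.5$)
$\sqrt{V + L{\left(t{\left(4 \right)},-28 \right)}} = \sqrt{- \frac{1217}{2} - -54} = \sqrt{- \frac{1217}{2} + \left(-9 + 7 + 252 - 196\right)} = \sqrt{- \frac{1217}{2} + 54} = \sqrt{- \frac{1109}{2}} = \frac{i \sqrt{2218}}{2}$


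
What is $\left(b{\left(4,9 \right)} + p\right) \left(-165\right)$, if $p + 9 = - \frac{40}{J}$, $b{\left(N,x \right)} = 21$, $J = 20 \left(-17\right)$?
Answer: $- \frac{33990}{17} \approx -1999.4$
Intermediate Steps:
$J = -340$
$p = - \frac{151}{17}$ ($p = -9 - \frac{40}{-340} = -9 - - \frac{2}{17} = -9 + \frac{2}{17} = - \frac{151}{17} \approx -8.8824$)
$\left(b{\left(4,9 \right)} + p\right) \left(-165\right) = \left(21 - \frac{151}{17}\right) \left(-165\right) = \frac{206}{17} \left(-165\right) = - \frac{33990}{17}$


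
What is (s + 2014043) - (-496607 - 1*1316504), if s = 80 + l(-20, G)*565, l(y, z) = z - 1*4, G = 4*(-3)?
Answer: 3818194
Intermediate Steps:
G = -12
l(y, z) = -4 + z (l(y, z) = z - 4 = -4 + z)
s = -8960 (s = 80 + (-4 - 12)*565 = 80 - 16*565 = 80 - 9040 = -8960)
(s + 2014043) - (-496607 - 1*1316504) = (-8960 + 2014043) - (-496607 - 1*1316504) = 2005083 - (-496607 - 1316504) = 2005083 - 1*(-1813111) = 2005083 + 1813111 = 3818194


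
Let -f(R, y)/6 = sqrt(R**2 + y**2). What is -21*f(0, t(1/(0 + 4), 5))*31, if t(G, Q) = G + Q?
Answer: 41013/2 ≈ 20507.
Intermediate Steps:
f(R, y) = -6*sqrt(R**2 + y**2)
-21*f(0, t(1/(0 + 4), 5))*31 = -(-126)*sqrt(0**2 + (1/(0 + 4) + 5)**2)*31 = -(-126)*sqrt(0 + (1/4 + 5)**2)*31 = -(-126)*sqrt(0 + (21/4)**2)*31 = -(-126)*sqrt(0 + 441/16)*31 = -(-126)*sqrt(441/16)*31 = -(-126)*21/4*31 = -21*(-63/2)*31 = (1323/2)*31 = 41013/2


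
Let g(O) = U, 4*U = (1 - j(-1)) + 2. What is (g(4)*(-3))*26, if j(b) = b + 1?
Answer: -117/2 ≈ -58.500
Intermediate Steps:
j(b) = 1 + b
U = ¾ (U = ((1 - (1 - 1)) + 2)/4 = ((1 - 1*0) + 2)/4 = ((1 + 0) + 2)/4 = (1 + 2)/4 = (¼)*3 = ¾ ≈ 0.75000)
g(O) = ¾
(g(4)*(-3))*26 = ((¾)*(-3))*26 = -9/4*26 = -117/2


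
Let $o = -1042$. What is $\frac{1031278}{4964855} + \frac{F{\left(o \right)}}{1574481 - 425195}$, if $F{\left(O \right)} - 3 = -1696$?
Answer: $\frac{1176827867993}{5706038343530} \approx 0.20624$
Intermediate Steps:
$F{\left(O \right)} = -1693$ ($F{\left(O \right)} = 3 - 1696 = -1693$)
$\frac{1031278}{4964855} + \frac{F{\left(o \right)}}{1574481 - 425195} = \frac{1031278}{4964855} - \frac{1693}{1574481 - 425195} = 1031278 \cdot \frac{1}{4964855} - \frac{1693}{1149286} = \frac{1031278}{4964855} - \frac{1693}{1149286} = \frac{1176827867993}{5706038343530}$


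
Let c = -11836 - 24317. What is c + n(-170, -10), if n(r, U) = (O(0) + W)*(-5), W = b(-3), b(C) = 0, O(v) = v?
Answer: -36153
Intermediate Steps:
c = -36153
W = 0
n(r, U) = 0 (n(r, U) = (0 + 0)*(-5) = 0*(-5) = 0)
c + n(-170, -10) = -36153 + 0 = -36153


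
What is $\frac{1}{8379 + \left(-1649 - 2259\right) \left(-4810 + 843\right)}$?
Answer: $\frac{1}{15511415} \approx 6.4469 \cdot 10^{-8}$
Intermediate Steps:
$\frac{1}{8379 + \left(-1649 - 2259\right) \left(-4810 + 843\right)} = \frac{1}{8379 - -15503036} = \frac{1}{8379 + 15503036} = \frac{1}{15511415}$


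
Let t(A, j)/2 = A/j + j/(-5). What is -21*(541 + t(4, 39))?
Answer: -717451/65 ≈ -11038.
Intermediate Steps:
t(A, j) = -2*j/5 + 2*A/j (t(A, j) = 2*(A/j + j/(-5)) = 2*(A/j + j*(-1/5)) = 2*(A/j - j/5) = 2*(-j/5 + A/j) = -2*j/5 + 2*A/j)
-21*(541 + t(4, 39)) = -21*(541 + (-2/5*39 + 2*4/39)) = -21*(541 + (-78/5 + 2*4*(1/39))) = -21*(541 + (-78/5 + 8/39)) = -21*(541 - 3002/195) = -21*102493/195 = -717451/65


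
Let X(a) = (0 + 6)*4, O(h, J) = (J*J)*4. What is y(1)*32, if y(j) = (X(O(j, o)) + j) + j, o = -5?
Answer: 832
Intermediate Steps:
O(h, J) = 4*J² (O(h, J) = J²*4 = 4*J²)
X(a) = 24 (X(a) = 6*4 = 24)
y(j) = 24 + 2*j (y(j) = (24 + j) + j = 24 + 2*j)
y(1)*32 = (24 + 2*1)*32 = (24 + 2)*32 = 26*32 = 832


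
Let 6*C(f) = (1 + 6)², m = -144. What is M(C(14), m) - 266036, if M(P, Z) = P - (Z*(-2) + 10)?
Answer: -1597955/6 ≈ -2.6633e+5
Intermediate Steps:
C(f) = 49/6 (C(f) = (1 + 6)²/6 = (⅙)*7² = (⅙)*49 = 49/6)
M(P, Z) = -10 + P + 2*Z (M(P, Z) = P - (-2*Z + 10) = P - (10 - 2*Z) = P + (-10 + 2*Z) = -10 + P + 2*Z)
M(C(14), m) - 266036 = (-10 + 49/6 + 2*(-144)) - 266036 = (-10 + 49/6 - 288) - 266036 = -1739/6 - 266036 = -1597955/6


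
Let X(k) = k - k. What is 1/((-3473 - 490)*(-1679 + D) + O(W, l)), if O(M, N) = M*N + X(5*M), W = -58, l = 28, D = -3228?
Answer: 1/19444817 ≈ 5.1428e-8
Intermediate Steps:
X(k) = 0
O(M, N) = M*N (O(M, N) = M*N + 0 = M*N)
1/((-3473 - 490)*(-1679 + D) + O(W, l)) = 1/((-3473 - 490)*(-1679 - 3228) - 58*28) = 1/(-3963*(-4907) - 1624) = 1/(19446441 - 1624) = 1/19444817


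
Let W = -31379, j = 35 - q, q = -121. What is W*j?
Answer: -4895124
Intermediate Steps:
j = 156 (j = 35 - 1*(-121) = 35 + 121 = 156)
W*j = -31379*156 = -4895124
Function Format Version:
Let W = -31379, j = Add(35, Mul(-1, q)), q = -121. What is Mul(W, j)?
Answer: -4895124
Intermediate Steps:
j = 156 (j = Add(35, Mul(-1, -121)) = Add(35, 121) = 156)
Mul(W, j) = Mul(-31379, 156) = -4895124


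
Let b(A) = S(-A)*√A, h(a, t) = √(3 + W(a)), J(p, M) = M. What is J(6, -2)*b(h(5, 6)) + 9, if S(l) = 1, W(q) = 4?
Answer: 9 - 2*7^(¼) ≈ 5.7468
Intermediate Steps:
h(a, t) = √7 (h(a, t) = √(3 + 4) = √7)
b(A) = √A (b(A) = 1*√A = √A)
J(6, -2)*b(h(5, 6)) + 9 = -2*7^(¼) + 9 = 9 - 2*7^(¼)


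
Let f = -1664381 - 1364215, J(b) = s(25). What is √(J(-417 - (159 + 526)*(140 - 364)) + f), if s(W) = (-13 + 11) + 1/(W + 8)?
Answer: I*√3298143189/33 ≈ 1740.3*I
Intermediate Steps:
s(W) = -2 + 1/(8 + W)
J(b) = -65/33 (J(b) = (-15 - 2*25)/(8 + 25) = (-15 - 50)/33 = (1/33)*(-65) = -65/33)
f = -3028596
√(J(-417 - (159 + 526)*(140 - 364)) + f) = √(-65/33 - 3028596) = √(-99943733/33) = I*√3298143189/33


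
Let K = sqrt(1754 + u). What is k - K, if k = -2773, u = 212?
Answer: -2773 - sqrt(1966) ≈ -2817.3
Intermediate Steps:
K = sqrt(1966) (K = sqrt(1754 + 212) = sqrt(1966) ≈ 44.340)
k - K = -2773 - sqrt(1966)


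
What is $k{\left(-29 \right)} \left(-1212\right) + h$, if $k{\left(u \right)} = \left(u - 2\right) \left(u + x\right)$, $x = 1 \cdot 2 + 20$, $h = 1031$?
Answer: $-261973$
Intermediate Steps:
$x = 22$ ($x = 2 + 20 = 22$)
$k{\left(u \right)} = \left(-2 + u\right) \left(22 + u\right)$ ($k{\left(u \right)} = \left(u - 2\right) \left(u + 22\right) = \left(-2 + u\right) \left(22 + u\right)$)
$k{\left(-29 \right)} \left(-1212\right) + h = \left(-44 + \left(-29\right)^{2} + 20 \left(-29\right)\right) \left(-1212\right) + 1031 = \left(-44 + 841 - 580\right) \left(-1212\right) + 1031 = 217 \left(-1212\right) + 1031 = -263004 + 1031 = -261973$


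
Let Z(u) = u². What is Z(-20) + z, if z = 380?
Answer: 780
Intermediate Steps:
Z(-20) + z = (-20)² + 380 = 400 + 380 = 780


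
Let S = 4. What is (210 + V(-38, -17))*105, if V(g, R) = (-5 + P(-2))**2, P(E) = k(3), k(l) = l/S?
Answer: 383145/16 ≈ 23947.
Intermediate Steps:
k(l) = l/4
P(E) = 3/4 (P(E) = (1/4)*3 = 3/4)
V(g, R) = 289/16 (V(g, R) = (-5 + 3/4)**2 = (-17/4)**2 = 289/16)
(210 + V(-38, -17))*105 = (210 + 289/16)*105 = (3649/16)*105 = 383145/16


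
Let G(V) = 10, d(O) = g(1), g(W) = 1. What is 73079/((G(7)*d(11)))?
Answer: 73079/10 ≈ 7307.9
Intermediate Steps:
d(O) = 1
73079/((G(7)*d(11))) = 73079/((10*1)) = 73079/10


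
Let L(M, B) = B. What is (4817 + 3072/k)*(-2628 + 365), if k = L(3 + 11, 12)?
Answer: -11480199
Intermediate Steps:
k = 12
(4817 + 3072/k)*(-2628 + 365) = (4817 + 3072/12)*(-2628 + 365) = (4817 + 3072*(1/12))*(-2263) = (4817 + 256)*(-2263) = 5073*(-2263) = -11480199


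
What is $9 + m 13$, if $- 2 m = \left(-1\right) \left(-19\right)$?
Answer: $- \frac{229}{2} \approx -114.5$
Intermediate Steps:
$m = - \frac{19}{2}$ ($m = - \frac{\left(-1\right) \left(-19\right)}{2} = \left(- \frac{1}{2}\right) 19 = - \frac{19}{2} \approx -9.5$)
$9 + m 13 = 9 - \frac{247}{2} = - \frac{229}{2}$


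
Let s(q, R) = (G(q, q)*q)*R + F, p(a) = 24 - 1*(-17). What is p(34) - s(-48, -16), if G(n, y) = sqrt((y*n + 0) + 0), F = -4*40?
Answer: -36663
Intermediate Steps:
F = -160
G(n, y) = sqrt(n*y) (G(n, y) = sqrt((n*y + 0) + 0) = sqrt(n*y + 0) = sqrt(n*y))
p(a) = 41 (p(a) = 24 + 17 = 41)
s(q, R) = -160 + R*q*sqrt(q**2) (s(q, R) = (sqrt(q*q)*q)*R - 160 = (sqrt(q**2)*q)*R - 160 = (q*sqrt(q**2))*R - 160 = R*q*sqrt(q**2) - 160 = -160 + R*q*sqrt(q**2))
p(34) - s(-48, -16) = 41 - (-160 - 16*(-48)*sqrt((-48)**2)) = 41 - (-160 - 16*(-48)*sqrt(2304)) = 41 - (-160 - 16*(-48)*48) = 41 - (-160 + 36864) = 41 - 1*36704 = 41 - 36704 = -36663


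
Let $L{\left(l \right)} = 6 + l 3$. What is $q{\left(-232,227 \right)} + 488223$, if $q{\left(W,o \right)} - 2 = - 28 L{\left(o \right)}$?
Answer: $468989$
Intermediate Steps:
$L{\left(l \right)} = 6 + 3 l$
$q{\left(W,o \right)} = -166 - 84 o$ ($q{\left(W,o \right)} = 2 - 28 \left(6 + 3 o\right) = 2 - \left(168 + 84 o\right) = -166 - 84 o$)
$q{\left(-232,227 \right)} + 488223 = \left(-166 - 19068\right) + 488223 = -19234 + 488223 = 468989$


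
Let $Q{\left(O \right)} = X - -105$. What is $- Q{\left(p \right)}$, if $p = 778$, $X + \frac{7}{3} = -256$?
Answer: $\frac{460}{3} \approx 153.33$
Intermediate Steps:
$X = - \frac{775}{3}$ ($X = - \frac{7}{3} - 256 = - \frac{775}{3} \approx -258.33$)
$Q{\left(O \right)} = - \frac{460}{3}$ ($Q{\left(O \right)} = - \frac{775}{3} - -105 = - \frac{775}{3} + 105 = - \frac{460}{3}$)
$- Q{\left(p \right)} = \left(-1\right) \left(- \frac{460}{3}\right) = \frac{460}{3}$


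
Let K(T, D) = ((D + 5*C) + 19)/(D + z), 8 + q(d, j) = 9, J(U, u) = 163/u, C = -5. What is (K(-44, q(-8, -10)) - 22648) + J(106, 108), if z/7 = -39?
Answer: -166315693/7344 ≈ -22646.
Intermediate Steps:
q(d, j) = 1 (q(d, j) = -8 + 9 = 1)
z = -273 (z = 7*(-39) = -273)
K(T, D) = (-6 + D)/(-273 + D) (K(T, D) = ((D + 5*(-5)) + 19)/(D - 273) = ((D - 25) + 19)/(-273 + D) = ((-25 + D) + 19)/(-273 + D) = (-6 + D)/(-273 + D))
(K(-44, q(-8, -10)) - 22648) + J(106, 108) = ((-6 + 1)/(-273 + 1) - 22648) + 163/108 = (-5/(-272) - 22648) + 163*(1/108) = (-1/272*(-5) - 22648) + 163/108 = (5/272 - 22648) + 163/108 = -6160251/272 + 163/108 = -166315693/7344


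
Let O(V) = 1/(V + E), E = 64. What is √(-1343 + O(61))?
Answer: 7*I*√17130/25 ≈ 36.647*I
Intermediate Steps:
O(V) = 1/(64 + V) (O(V) = 1/(V + 64) = 1/(64 + V))
√(-1343 + O(61)) = √(-1343 + 1/(64 + 61)) = √(-1343 + 1/125) = √(-167874/125) = 7*I*√17130/25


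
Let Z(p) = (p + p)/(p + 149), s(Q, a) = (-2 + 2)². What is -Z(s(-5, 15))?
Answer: 0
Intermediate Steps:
s(Q, a) = 0 (s(Q, a) = 0² = 0)
Z(p) = 2*p/(149 + p) (Z(p) = (2*p)/(149 + p) = 2*p/(149 + p))
-Z(s(-5, 15)) = -2*0/(149 + 0) = -2*0/149 = -1*0 = 0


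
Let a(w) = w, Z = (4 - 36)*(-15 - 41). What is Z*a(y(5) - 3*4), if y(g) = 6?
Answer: -10752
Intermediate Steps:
Z = 1792 (Z = -32*(-56) = 1792)
Z*a(y(5) - 3*4) = 1792*(6 - 3*4) = 1792*(6 - 12) = 1792*(-6) = -10752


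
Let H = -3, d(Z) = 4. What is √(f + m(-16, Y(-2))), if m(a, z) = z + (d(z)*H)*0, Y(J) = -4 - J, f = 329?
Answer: √327 ≈ 18.083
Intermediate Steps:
m(a, z) = z (m(a, z) = z + (4*(-3))*0 = z - 12*0 = z + 0 = z)
√(f + m(-16, Y(-2))) = √(329 + (-4 - 1*(-2))) = √(329 + (-4 + 2)) = √(329 - 2) = √327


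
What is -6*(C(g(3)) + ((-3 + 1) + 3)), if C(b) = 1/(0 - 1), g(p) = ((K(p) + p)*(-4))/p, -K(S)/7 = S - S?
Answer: 0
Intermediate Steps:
K(S) = 0 (K(S) = -7*(S - S) = -7*0 = 0)
g(p) = -4 (g(p) = ((0 + p)*(-4))/p = (p*(-4))/p = (-4*p)/p = -4)
C(b) = -1 (C(b) = 1/(-1) = -1)
-6*(C(g(3)) + ((-3 + 1) + 3)) = -6*(-1 + ((-3 + 1) + 3)) = -6*(-1 + (-2 + 3)) = -6*(-1 + 1) = -6*0 = 0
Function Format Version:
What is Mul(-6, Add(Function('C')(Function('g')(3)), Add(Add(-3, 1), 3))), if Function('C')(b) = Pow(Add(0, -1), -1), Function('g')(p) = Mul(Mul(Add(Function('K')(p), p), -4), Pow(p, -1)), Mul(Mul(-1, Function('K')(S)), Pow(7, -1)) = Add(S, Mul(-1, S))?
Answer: 0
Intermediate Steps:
Function('K')(S) = 0 (Function('K')(S) = Mul(-7, Add(S, Mul(-1, S))) = Mul(-7, 0) = 0)
Function('g')(p) = -4 (Function('g')(p) = Mul(Mul(Add(0, p), -4), Pow(p, -1)) = Mul(Mul(p, -4), Pow(p, -1)) = Mul(Mul(-4, p), Pow(p, -1)) = -4)
Function('C')(b) = -1 (Function('C')(b) = Pow(-1, -1) = -1)
Mul(-6, Add(Function('C')(Function('g')(3)), Add(Add(-3, 1), 3))) = Mul(-6, Add(-1, Add(Add(-3, 1), 3))) = Mul(-6, Add(-1, Add(-2, 3))) = Mul(-6, Add(-1, 1)) = Mul(-6, 0) = 0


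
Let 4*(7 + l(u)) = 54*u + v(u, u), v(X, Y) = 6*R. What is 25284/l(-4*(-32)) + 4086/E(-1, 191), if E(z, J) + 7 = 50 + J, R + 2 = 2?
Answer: 719359/22373 ≈ 32.153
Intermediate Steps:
R = 0 (R = -2 + 2 = 0)
v(X, Y) = 0 (v(X, Y) = 6*0 = 0)
E(z, J) = 43 + J (E(z, J) = -7 + (50 + J) = 43 + J)
l(u) = -7 + 27*u/2 (l(u) = -7 + (54*u + 0)/4 = -7 + (54*u)/4 = -7 + 27*u/2)
25284/l(-4*(-32)) + 4086/E(-1, 191) = 25284/(-7 + 27*(-4*(-32))/2) + 4086/(43 + 191) = 25284/(-7 + (27/2)*128) + 4086/234 = 25284/(-7 + 1728) + 4086*(1/234) = 25284/1721 + 227/13 = 719359/22373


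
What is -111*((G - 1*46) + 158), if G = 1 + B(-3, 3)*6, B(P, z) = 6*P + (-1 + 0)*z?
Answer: 1443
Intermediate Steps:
B(P, z) = -z + 6*P (B(P, z) = 6*P - z = -z + 6*P)
G = -125 (G = 1 + (-1*3 + 6*(-3))*6 = 1 + (-3 - 18)*6 = 1 - 21*6 = 1 - 126 = -125)
-111*((G - 1*46) + 158) = -111*((-125 - 1*46) + 158) = -111*((-125 - 46) + 158) = -111*(-171 + 158) = -111*(-13) = 1443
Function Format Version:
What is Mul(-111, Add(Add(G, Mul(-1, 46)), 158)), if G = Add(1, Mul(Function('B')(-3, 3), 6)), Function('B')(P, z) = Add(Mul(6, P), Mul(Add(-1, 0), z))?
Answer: 1443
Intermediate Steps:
Function('B')(P, z) = Add(Mul(-1, z), Mul(6, P)) (Function('B')(P, z) = Add(Mul(6, P), Mul(-1, z)) = Add(Mul(-1, z), Mul(6, P)))
G = -125 (G = Add(1, Mul(Add(Mul(-1, 3), Mul(6, -3)), 6)) = Add(1, Mul(Add(-3, -18), 6)) = Add(1, Mul(-21, 6)) = Add(1, -126) = -125)
Mul(-111, Add(Add(G, Mul(-1, 46)), 158)) = Mul(-111, Add(Add(-125, Mul(-1, 46)), 158)) = Mul(-111, Add(Add(-125, -46), 158)) = Mul(-111, Add(-171, 158)) = Mul(-111, -13) = 1443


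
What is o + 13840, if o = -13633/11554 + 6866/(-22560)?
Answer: 901780787839/65164560 ≈ 13839.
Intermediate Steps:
o = -96722561/65164560 (o = -13633*1/11554 + 6866*(-1/22560) = -13633/11554 - 3433/11280 = -96722561/65164560 ≈ -1.4843)
o + 13840 = -96722561/65164560 + 13840 = 901780787839/65164560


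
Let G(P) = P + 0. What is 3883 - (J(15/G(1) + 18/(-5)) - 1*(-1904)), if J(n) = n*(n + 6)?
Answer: 44516/25 ≈ 1780.6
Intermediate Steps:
G(P) = P
J(n) = n*(6 + n)
3883 - (J(15/G(1) + 18/(-5)) - 1*(-1904)) = 3883 - ((15/1 + 18/(-5))*(6 + (15/1 + 18/(-5))) - 1*(-1904)) = 3883 - ((15*1 + 18*(-⅕))*(6 + (15*1 + 18*(-⅕))) + 1904) = 3883 - ((15 - 18/5)*(6 + (15 - 18/5)) + 1904) = 3883 - (57*(6 + 57/5)/5 + 1904) = 3883 - ((57/5)*(87/5) + 1904) = 3883 - (4959/25 + 1904) = 3883 - 1*52559/25 = 3883 - 52559/25 = 44516/25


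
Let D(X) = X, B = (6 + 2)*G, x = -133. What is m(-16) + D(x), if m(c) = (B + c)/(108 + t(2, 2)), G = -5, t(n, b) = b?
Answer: -7343/55 ≈ -133.51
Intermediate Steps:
B = -40 (B = (6 + 2)*(-5) = 8*(-5) = -40)
m(c) = -4/11 + c/110 (m(c) = (-40 + c)/(108 + 2) = (-40 + c)/110 = (-40 + c)*(1/110) = -4/11 + c/110)
m(-16) + D(x) = (-4/11 + (1/110)*(-16)) - 133 = (-4/11 - 8/55) - 133 = -28/55 - 133 = -7343/55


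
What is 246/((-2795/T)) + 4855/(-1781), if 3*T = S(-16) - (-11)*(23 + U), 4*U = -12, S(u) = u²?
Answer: -6391209/382915 ≈ -16.691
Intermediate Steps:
U = -3 (U = (¼)*(-12) = -3)
T = 476/3 (T = ((-16)² - (-11)*(23 - 3))/3 = (256 - (-11)*20)/3 = (256 - 1*(-220))/3 = (256 + 220)/3 = (⅓)*476 = 476/3 ≈ 158.67)
246/((-2795/T)) + 4855/(-1781) = 246/((-2795/476/3)) + 4855/(-1781) = 246/((-2795*3/476)) + 4855*(-1/1781) = 246/(-8385/476) - 4855/1781 = 246*(-476/8385) - 4855/1781 = -39032/2795 - 4855/1781 = -6391209/382915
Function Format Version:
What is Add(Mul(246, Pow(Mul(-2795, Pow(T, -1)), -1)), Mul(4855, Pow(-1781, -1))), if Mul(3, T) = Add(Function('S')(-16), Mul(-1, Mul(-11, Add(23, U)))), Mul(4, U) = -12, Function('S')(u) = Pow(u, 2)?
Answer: Rational(-6391209, 382915) ≈ -16.691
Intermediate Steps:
U = -3 (U = Mul(Rational(1, 4), -12) = -3)
T = Rational(476, 3) (T = Mul(Rational(1, 3), Add(Pow(-16, 2), Mul(-1, Mul(-11, Add(23, -3))))) = Mul(Rational(1, 3), Add(256, Mul(-1, Mul(-11, 20)))) = Mul(Rational(1, 3), Add(256, Mul(-1, -220))) = Mul(Rational(1, 3), Add(256, 220)) = Mul(Rational(1, 3), 476) = Rational(476, 3) ≈ 158.67)
Add(Mul(246, Pow(Mul(-2795, Pow(T, -1)), -1)), Mul(4855, Pow(-1781, -1))) = Add(Mul(246, Pow(Mul(-2795, Pow(Rational(476, 3), -1)), -1)), Mul(4855, Pow(-1781, -1))) = Add(Mul(246, Pow(Mul(-2795, Rational(3, 476)), -1)), Mul(4855, Rational(-1, 1781))) = Add(Mul(246, Pow(Rational(-8385, 476), -1)), Rational(-4855, 1781)) = Add(Mul(246, Rational(-476, 8385)), Rational(-4855, 1781)) = Add(Rational(-39032, 2795), Rational(-4855, 1781)) = Rational(-6391209, 382915)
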